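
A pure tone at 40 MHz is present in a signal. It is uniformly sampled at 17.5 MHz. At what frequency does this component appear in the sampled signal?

5 MHz

40 MHz mod fs = 5 MHz.
5 MHz ≤ fs/2 = 8.75 MHz, appears at 5 MHz.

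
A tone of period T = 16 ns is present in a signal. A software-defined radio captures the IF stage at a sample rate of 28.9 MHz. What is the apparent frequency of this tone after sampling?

T = 16 ns → f = 1/T = 62.5 MHz.
62.5 MHz mod fs = 4.7 MHz.
4.7 MHz ≤ fs/2 = 14.45 MHz, appears at 4.7 MHz.

4.7 MHz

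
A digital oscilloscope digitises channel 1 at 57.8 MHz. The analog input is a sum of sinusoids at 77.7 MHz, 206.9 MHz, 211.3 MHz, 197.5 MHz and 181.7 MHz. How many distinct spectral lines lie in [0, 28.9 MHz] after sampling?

4

fs/2 = 28.9 MHz.
77.7 MHz mod fs = 19.9 MHz.
19.9 MHz ≤ fs/2 = 28.9 MHz, appears at 19.9 MHz.
206.9 MHz mod fs = 33.5 MHz.
33.5 MHz > fs/2 = 28.9 MHz, folds to fs − 33.5 MHz = 24.3 MHz.
211.3 MHz mod fs = 37.9 MHz.
37.9 MHz > fs/2 = 28.9 MHz, folds to fs − 37.9 MHz = 19.9 MHz.
197.5 MHz mod fs = 24.1 MHz.
24.1 MHz ≤ fs/2 = 28.9 MHz, appears at 24.1 MHz.
181.7 MHz mod fs = 8.3 MHz.
8.3 MHz ≤ fs/2 = 28.9 MHz, appears at 8.3 MHz.
Distinct values: {8.3 MHz, 19.9 MHz, 24.1 MHz, 24.3 MHz} → 4.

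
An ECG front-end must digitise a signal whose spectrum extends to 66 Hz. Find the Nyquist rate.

Nyquist rate = 2 × 66 Hz = 132 Hz.

132 Hz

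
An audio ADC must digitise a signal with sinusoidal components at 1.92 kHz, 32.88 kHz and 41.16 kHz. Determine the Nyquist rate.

Highest-frequency component: 41.16 kHz.
Nyquist rate = 2 × 41.16 kHz = 82.32 kHz.

82.32 kHz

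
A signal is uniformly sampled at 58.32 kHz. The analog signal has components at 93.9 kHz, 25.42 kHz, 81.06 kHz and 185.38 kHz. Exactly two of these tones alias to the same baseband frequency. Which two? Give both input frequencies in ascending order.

81.06 kHz, 93.9 kHz

fs/2 = 29.16 kHz.
93.9 kHz mod fs = 35.58 kHz.
35.58 kHz > fs/2 = 29.16 kHz, folds to fs − 35.58 kHz = 22.74 kHz.
25.42 kHz ≤ fs/2 = 29.16 kHz, passes unchanged.
81.06 kHz mod fs = 22.74 kHz.
22.74 kHz ≤ fs/2 = 29.16 kHz, appears at 22.74 kHz.
185.38 kHz mod fs = 10.42 kHz.
10.42 kHz ≤ fs/2 = 29.16 kHz, appears at 10.42 kHz.
81.06 kHz and 93.9 kHz both map to 22.74 kHz.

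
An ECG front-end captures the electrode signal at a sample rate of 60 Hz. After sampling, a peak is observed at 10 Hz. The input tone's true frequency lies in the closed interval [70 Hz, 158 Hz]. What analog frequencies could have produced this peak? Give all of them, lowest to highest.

70 Hz, 110 Hz, 130 Hz

Frequencies that alias to 10 Hz are k·fs ± 10 Hz for integer k ≥ 0.
k=0: 10 Hz.
k=1: 50 Hz, 70 Hz.
k=2: 110 Hz, 130 Hz.
k=3: 170 Hz, 190 Hz.
Within [70 Hz, 158 Hz]: 70 Hz, 110 Hz, 130 Hz.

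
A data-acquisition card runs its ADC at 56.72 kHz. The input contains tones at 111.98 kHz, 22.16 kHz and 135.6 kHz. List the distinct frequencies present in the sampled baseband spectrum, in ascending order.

fs/2 = 28.36 kHz.
111.98 kHz mod fs = 55.26 kHz.
55.26 kHz > fs/2 = 28.36 kHz, folds to fs − 55.26 kHz = 1.46 kHz.
22.16 kHz ≤ fs/2 = 28.36 kHz, passes unchanged.
135.6 kHz mod fs = 22.16 kHz.
22.16 kHz ≤ fs/2 = 28.36 kHz, appears at 22.16 kHz.
Distinct values: {1.46 kHz, 22.16 kHz}.

1.46 kHz, 22.16 kHz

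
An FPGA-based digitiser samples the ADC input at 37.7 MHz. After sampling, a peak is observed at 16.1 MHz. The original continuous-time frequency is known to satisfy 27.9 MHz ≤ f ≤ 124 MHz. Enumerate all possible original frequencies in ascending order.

Frequencies that alias to 16.1 MHz are k·fs ± 16.1 MHz for integer k ≥ 0.
k=0: 16.1 MHz.
k=1: 21.6 MHz, 53.8 MHz.
k=2: 59.3 MHz, 91.5 MHz.
k=3: 97 MHz, 129.2 MHz.
k=4: 134.7 MHz, 166.9 MHz.
Within [27.9 MHz, 124 MHz]: 53.8 MHz, 59.3 MHz, 91.5 MHz, 97 MHz.

53.8 MHz, 59.3 MHz, 91.5 MHz, 97 MHz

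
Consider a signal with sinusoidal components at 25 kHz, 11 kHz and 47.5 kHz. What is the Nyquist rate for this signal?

Highest-frequency component: 47.5 kHz.
Nyquist rate = 2 × 47.5 kHz = 95 kHz.

95 kHz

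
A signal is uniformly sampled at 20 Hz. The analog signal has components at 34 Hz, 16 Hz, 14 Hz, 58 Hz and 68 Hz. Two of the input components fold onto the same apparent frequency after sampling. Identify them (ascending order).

fs/2 = 10 Hz.
34 Hz mod fs = 14 Hz.
14 Hz > fs/2 = 10 Hz, folds to fs − 14 Hz = 6 Hz.
16 Hz > fs/2 = 10 Hz, folds to fs − 16 Hz = 4 Hz.
14 Hz > fs/2 = 10 Hz, folds to fs − 14 Hz = 6 Hz.
58 Hz mod fs = 18 Hz.
18 Hz > fs/2 = 10 Hz, folds to fs − 18 Hz = 2 Hz.
68 Hz mod fs = 8 Hz.
8 Hz ≤ fs/2 = 10 Hz, appears at 8 Hz.
14 Hz and 34 Hz both map to 6 Hz.

14 Hz, 34 Hz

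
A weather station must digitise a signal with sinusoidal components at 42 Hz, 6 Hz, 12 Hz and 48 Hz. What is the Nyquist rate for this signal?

96 Hz

Highest-frequency component: 48 Hz.
Nyquist rate = 2 × 48 Hz = 96 Hz.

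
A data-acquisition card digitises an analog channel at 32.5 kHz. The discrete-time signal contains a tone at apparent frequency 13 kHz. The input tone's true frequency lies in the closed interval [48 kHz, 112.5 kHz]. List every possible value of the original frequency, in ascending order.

Frequencies that alias to 13 kHz are k·fs ± 13 kHz for integer k ≥ 0.
k=0: 13 kHz.
k=1: 19.5 kHz, 45.5 kHz.
k=2: 52 kHz, 78 kHz.
k=3: 84.5 kHz, 110.5 kHz.
k=4: 117 kHz, 143 kHz.
Within [48 kHz, 112.5 kHz]: 52 kHz, 78 kHz, 84.5 kHz, 110.5 kHz.

52 kHz, 78 kHz, 84.5 kHz, 110.5 kHz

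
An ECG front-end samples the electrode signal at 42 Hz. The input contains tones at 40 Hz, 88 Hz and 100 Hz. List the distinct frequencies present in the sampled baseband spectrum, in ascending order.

fs/2 = 21 Hz.
40 Hz > fs/2 = 21 Hz, folds to fs − 40 Hz = 2 Hz.
88 Hz mod fs = 4 Hz.
4 Hz ≤ fs/2 = 21 Hz, appears at 4 Hz.
100 Hz mod fs = 16 Hz.
16 Hz ≤ fs/2 = 21 Hz, appears at 16 Hz.
Distinct values: {2 Hz, 4 Hz, 16 Hz}.

2 Hz, 4 Hz, 16 Hz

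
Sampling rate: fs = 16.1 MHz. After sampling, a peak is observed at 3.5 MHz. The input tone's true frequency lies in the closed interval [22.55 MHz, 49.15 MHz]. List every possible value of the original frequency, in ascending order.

28.7 MHz, 35.7 MHz, 44.8 MHz

Frequencies that alias to 3.5 MHz are k·fs ± 3.5 MHz for integer k ≥ 0.
k=0: 3.5 MHz.
k=1: 12.6 MHz, 19.6 MHz.
k=2: 28.7 MHz, 35.7 MHz.
k=3: 44.8 MHz, 51.8 MHz.
k=4: 60.9 MHz, 67.9 MHz.
Within [22.55 MHz, 49.15 MHz]: 28.7 MHz, 35.7 MHz, 44.8 MHz.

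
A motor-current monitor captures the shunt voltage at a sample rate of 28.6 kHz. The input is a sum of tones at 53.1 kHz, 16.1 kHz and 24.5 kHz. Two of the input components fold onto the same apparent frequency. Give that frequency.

4.1 kHz

fs/2 = 14.3 kHz.
53.1 kHz mod fs = 24.5 kHz.
24.5 kHz > fs/2 = 14.3 kHz, folds to fs − 24.5 kHz = 4.1 kHz.
16.1 kHz > fs/2 = 14.3 kHz, folds to fs − 16.1 kHz = 12.5 kHz.
24.5 kHz > fs/2 = 14.3 kHz, folds to fs − 24.5 kHz = 4.1 kHz.
24.5 kHz and 53.1 kHz both map to 4.1 kHz.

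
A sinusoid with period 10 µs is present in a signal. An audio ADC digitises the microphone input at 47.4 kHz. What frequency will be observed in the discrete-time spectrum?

5.2 kHz

T = 10 µs → f = 1/T = 100 kHz.
100 kHz mod fs = 5.2 kHz.
5.2 kHz ≤ fs/2 = 23.7 kHz, appears at 5.2 kHz.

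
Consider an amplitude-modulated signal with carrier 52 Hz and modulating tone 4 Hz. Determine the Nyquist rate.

112 Hz

AM sidebands sit at fc ± fm = 48 Hz and 56 Hz.
Highest-frequency component: 56 Hz.
Nyquist rate = 2 × 56 Hz = 112 Hz.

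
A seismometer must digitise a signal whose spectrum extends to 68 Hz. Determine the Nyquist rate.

136 Hz

Nyquist rate = 2 × 68 Hz = 136 Hz.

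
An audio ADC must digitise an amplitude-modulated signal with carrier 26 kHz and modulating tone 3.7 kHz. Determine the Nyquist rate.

AM sidebands sit at fc ± fm = 22.3 kHz and 29.7 kHz.
Highest-frequency component: 29.7 kHz.
Nyquist rate = 2 × 29.7 kHz = 59.4 kHz.

59.4 kHz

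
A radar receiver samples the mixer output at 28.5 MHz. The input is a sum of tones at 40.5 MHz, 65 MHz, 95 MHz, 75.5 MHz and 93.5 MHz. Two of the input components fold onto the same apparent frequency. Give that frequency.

fs/2 = 14.25 MHz.
40.5 MHz mod fs = 12 MHz.
12 MHz ≤ fs/2 = 14.25 MHz, appears at 12 MHz.
65 MHz mod fs = 8 MHz.
8 MHz ≤ fs/2 = 14.25 MHz, appears at 8 MHz.
95 MHz mod fs = 9.5 MHz.
9.5 MHz ≤ fs/2 = 14.25 MHz, appears at 9.5 MHz.
75.5 MHz mod fs = 18.5 MHz.
18.5 MHz > fs/2 = 14.25 MHz, folds to fs − 18.5 MHz = 10 MHz.
93.5 MHz mod fs = 8 MHz.
8 MHz ≤ fs/2 = 14.25 MHz, appears at 8 MHz.
65 MHz and 93.5 MHz both map to 8 MHz.

8 MHz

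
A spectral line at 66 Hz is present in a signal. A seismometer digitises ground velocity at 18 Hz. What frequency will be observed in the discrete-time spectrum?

66 Hz mod fs = 12 Hz.
12 Hz > fs/2 = 9 Hz, folds to fs − 12 Hz = 6 Hz.

6 Hz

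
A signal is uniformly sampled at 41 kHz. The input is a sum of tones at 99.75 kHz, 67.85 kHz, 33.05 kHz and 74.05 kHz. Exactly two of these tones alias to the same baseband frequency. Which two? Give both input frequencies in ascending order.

fs/2 = 20.5 kHz.
99.75 kHz mod fs = 17.75 kHz.
17.75 kHz ≤ fs/2 = 20.5 kHz, appears at 17.75 kHz.
67.85 kHz mod fs = 26.85 kHz.
26.85 kHz > fs/2 = 20.5 kHz, folds to fs − 26.85 kHz = 14.15 kHz.
33.05 kHz > fs/2 = 20.5 kHz, folds to fs − 33.05 kHz = 7.95 kHz.
74.05 kHz mod fs = 33.05 kHz.
33.05 kHz > fs/2 = 20.5 kHz, folds to fs − 33.05 kHz = 7.95 kHz.
33.05 kHz and 74.05 kHz both map to 7.95 kHz.

33.05 kHz, 74.05 kHz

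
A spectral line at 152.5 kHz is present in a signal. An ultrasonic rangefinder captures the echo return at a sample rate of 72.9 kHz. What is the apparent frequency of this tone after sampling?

6.7 kHz

152.5 kHz mod fs = 6.7 kHz.
6.7 kHz ≤ fs/2 = 36.45 kHz, appears at 6.7 kHz.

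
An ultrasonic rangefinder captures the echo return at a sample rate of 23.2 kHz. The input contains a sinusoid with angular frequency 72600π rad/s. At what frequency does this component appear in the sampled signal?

ω = 72600π rad/s → f = ω/(2π) = 36300 Hz = 36.3 kHz.
36.3 kHz mod fs = 13.1 kHz.
13.1 kHz > fs/2 = 11.6 kHz, folds to fs − 13.1 kHz = 10.1 kHz.

10.1 kHz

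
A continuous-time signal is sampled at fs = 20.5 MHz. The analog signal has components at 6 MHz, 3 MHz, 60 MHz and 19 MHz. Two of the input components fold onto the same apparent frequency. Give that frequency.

1.5 MHz

fs/2 = 10.25 MHz.
6 MHz ≤ fs/2 = 10.25 MHz, passes unchanged.
3 MHz ≤ fs/2 = 10.25 MHz, passes unchanged.
60 MHz mod fs = 19 MHz.
19 MHz > fs/2 = 10.25 MHz, folds to fs − 19 MHz = 1.5 MHz.
19 MHz > fs/2 = 10.25 MHz, folds to fs − 19 MHz = 1.5 MHz.
19 MHz and 60 MHz both map to 1.5 MHz.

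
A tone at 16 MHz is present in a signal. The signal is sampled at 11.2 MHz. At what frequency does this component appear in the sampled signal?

16 MHz mod fs = 4.8 MHz.
4.8 MHz ≤ fs/2 = 5.6 MHz, appears at 4.8 MHz.

4.8 MHz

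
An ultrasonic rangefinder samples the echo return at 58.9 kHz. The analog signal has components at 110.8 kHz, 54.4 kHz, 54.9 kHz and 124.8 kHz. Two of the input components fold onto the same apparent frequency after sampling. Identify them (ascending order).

110.8 kHz, 124.8 kHz

fs/2 = 29.45 kHz.
110.8 kHz mod fs = 51.9 kHz.
51.9 kHz > fs/2 = 29.45 kHz, folds to fs − 51.9 kHz = 7 kHz.
54.4 kHz > fs/2 = 29.45 kHz, folds to fs − 54.4 kHz = 4.5 kHz.
54.9 kHz > fs/2 = 29.45 kHz, folds to fs − 54.9 kHz = 4 kHz.
124.8 kHz mod fs = 7 kHz.
7 kHz ≤ fs/2 = 29.45 kHz, appears at 7 kHz.
110.8 kHz and 124.8 kHz both map to 7 kHz.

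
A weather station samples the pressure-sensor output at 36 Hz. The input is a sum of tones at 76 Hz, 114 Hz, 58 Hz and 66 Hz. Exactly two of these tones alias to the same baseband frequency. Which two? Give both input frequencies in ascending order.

fs/2 = 18 Hz.
76 Hz mod fs = 4 Hz.
4 Hz ≤ fs/2 = 18 Hz, appears at 4 Hz.
114 Hz mod fs = 6 Hz.
6 Hz ≤ fs/2 = 18 Hz, appears at 6 Hz.
58 Hz mod fs = 22 Hz.
22 Hz > fs/2 = 18 Hz, folds to fs − 22 Hz = 14 Hz.
66 Hz mod fs = 30 Hz.
30 Hz > fs/2 = 18 Hz, folds to fs − 30 Hz = 6 Hz.
66 Hz and 114 Hz both map to 6 Hz.

66 Hz, 114 Hz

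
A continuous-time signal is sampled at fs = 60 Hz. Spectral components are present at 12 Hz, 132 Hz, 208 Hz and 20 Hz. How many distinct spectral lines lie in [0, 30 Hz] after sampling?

3

fs/2 = 30 Hz.
12 Hz ≤ fs/2 = 30 Hz, passes unchanged.
132 Hz mod fs = 12 Hz.
12 Hz ≤ fs/2 = 30 Hz, appears at 12 Hz.
208 Hz mod fs = 28 Hz.
28 Hz ≤ fs/2 = 30 Hz, appears at 28 Hz.
20 Hz ≤ fs/2 = 30 Hz, passes unchanged.
Distinct values: {12 Hz, 20 Hz, 28 Hz} → 3.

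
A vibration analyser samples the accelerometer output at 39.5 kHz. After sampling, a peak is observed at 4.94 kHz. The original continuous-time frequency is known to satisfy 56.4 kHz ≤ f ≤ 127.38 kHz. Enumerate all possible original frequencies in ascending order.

Frequencies that alias to 4.94 kHz are k·fs ± 4.94 kHz for integer k ≥ 0.
k=0: 4.94 kHz.
k=1: 34.56 kHz, 44.44 kHz.
k=2: 74.06 kHz, 83.94 kHz.
k=3: 113.56 kHz, 123.44 kHz.
k=4: 153.06 kHz, 162.94 kHz.
Within [56.4 kHz, 127.38 kHz]: 74.06 kHz, 83.94 kHz, 113.56 kHz, 123.44 kHz.

74.06 kHz, 83.94 kHz, 113.56 kHz, 123.44 kHz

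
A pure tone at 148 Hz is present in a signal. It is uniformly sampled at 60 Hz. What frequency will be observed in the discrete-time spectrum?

148 Hz mod fs = 28 Hz.
28 Hz ≤ fs/2 = 30 Hz, appears at 28 Hz.

28 Hz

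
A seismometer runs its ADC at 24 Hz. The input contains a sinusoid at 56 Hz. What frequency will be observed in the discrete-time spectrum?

56 Hz mod fs = 8 Hz.
8 Hz ≤ fs/2 = 12 Hz, appears at 8 Hz.

8 Hz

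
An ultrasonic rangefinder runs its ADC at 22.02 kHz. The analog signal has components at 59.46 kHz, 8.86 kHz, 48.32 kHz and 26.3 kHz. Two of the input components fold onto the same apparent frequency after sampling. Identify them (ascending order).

fs/2 = 11.01 kHz.
59.46 kHz mod fs = 15.42 kHz.
15.42 kHz > fs/2 = 11.01 kHz, folds to fs − 15.42 kHz = 6.6 kHz.
8.86 kHz ≤ fs/2 = 11.01 kHz, passes unchanged.
48.32 kHz mod fs = 4.28 kHz.
4.28 kHz ≤ fs/2 = 11.01 kHz, appears at 4.28 kHz.
26.3 kHz mod fs = 4.28 kHz.
4.28 kHz ≤ fs/2 = 11.01 kHz, appears at 4.28 kHz.
26.3 kHz and 48.32 kHz both map to 4.28 kHz.

26.3 kHz, 48.32 kHz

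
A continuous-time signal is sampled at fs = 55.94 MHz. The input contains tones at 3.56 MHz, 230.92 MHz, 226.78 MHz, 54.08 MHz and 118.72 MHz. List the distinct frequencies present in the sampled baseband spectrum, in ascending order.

1.86 MHz, 3.02 MHz, 3.56 MHz, 6.84 MHz, 7.16 MHz

fs/2 = 27.97 MHz.
3.56 MHz ≤ fs/2 = 27.97 MHz, passes unchanged.
230.92 MHz mod fs = 7.16 MHz.
7.16 MHz ≤ fs/2 = 27.97 MHz, appears at 7.16 MHz.
226.78 MHz mod fs = 3.02 MHz.
3.02 MHz ≤ fs/2 = 27.97 MHz, appears at 3.02 MHz.
54.08 MHz > fs/2 = 27.97 MHz, folds to fs − 54.08 MHz = 1.86 MHz.
118.72 MHz mod fs = 6.84 MHz.
6.84 MHz ≤ fs/2 = 27.97 MHz, appears at 6.84 MHz.
Distinct values: {1.86 MHz, 3.02 MHz, 3.56 MHz, 6.84 MHz, 7.16 MHz}.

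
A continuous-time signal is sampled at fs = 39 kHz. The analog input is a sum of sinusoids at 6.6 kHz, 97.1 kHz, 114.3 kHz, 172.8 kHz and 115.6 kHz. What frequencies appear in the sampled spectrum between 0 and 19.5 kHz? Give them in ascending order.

1.4 kHz, 2.7 kHz, 6.6 kHz, 16.8 kHz, 19.1 kHz

fs/2 = 19.5 kHz.
6.6 kHz ≤ fs/2 = 19.5 kHz, passes unchanged.
97.1 kHz mod fs = 19.1 kHz.
19.1 kHz ≤ fs/2 = 19.5 kHz, appears at 19.1 kHz.
114.3 kHz mod fs = 36.3 kHz.
36.3 kHz > fs/2 = 19.5 kHz, folds to fs − 36.3 kHz = 2.7 kHz.
172.8 kHz mod fs = 16.8 kHz.
16.8 kHz ≤ fs/2 = 19.5 kHz, appears at 16.8 kHz.
115.6 kHz mod fs = 37.6 kHz.
37.6 kHz > fs/2 = 19.5 kHz, folds to fs − 37.6 kHz = 1.4 kHz.
Distinct values: {1.4 kHz, 2.7 kHz, 6.6 kHz, 16.8 kHz, 19.1 kHz}.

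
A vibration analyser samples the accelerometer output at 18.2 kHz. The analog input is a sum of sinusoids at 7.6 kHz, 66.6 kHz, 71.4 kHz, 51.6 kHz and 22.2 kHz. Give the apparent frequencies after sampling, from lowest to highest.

fs/2 = 9.1 kHz.
7.6 kHz ≤ fs/2 = 9.1 kHz, passes unchanged.
66.6 kHz mod fs = 12 kHz.
12 kHz > fs/2 = 9.1 kHz, folds to fs − 12 kHz = 6.2 kHz.
71.4 kHz mod fs = 16.8 kHz.
16.8 kHz > fs/2 = 9.1 kHz, folds to fs − 16.8 kHz = 1.4 kHz.
51.6 kHz mod fs = 15.2 kHz.
15.2 kHz > fs/2 = 9.1 kHz, folds to fs − 15.2 kHz = 3 kHz.
22.2 kHz mod fs = 4 kHz.
4 kHz ≤ fs/2 = 9.1 kHz, appears at 4 kHz.
Distinct values: {1.4 kHz, 3 kHz, 4 kHz, 6.2 kHz, 7.6 kHz}.

1.4 kHz, 3 kHz, 4 kHz, 6.2 kHz, 7.6 kHz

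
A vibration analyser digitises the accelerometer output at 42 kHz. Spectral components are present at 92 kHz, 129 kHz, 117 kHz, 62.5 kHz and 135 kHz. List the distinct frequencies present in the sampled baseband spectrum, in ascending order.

fs/2 = 21 kHz.
92 kHz mod fs = 8 kHz.
8 kHz ≤ fs/2 = 21 kHz, appears at 8 kHz.
129 kHz mod fs = 3 kHz.
3 kHz ≤ fs/2 = 21 kHz, appears at 3 kHz.
117 kHz mod fs = 33 kHz.
33 kHz > fs/2 = 21 kHz, folds to fs − 33 kHz = 9 kHz.
62.5 kHz mod fs = 20.5 kHz.
20.5 kHz ≤ fs/2 = 21 kHz, appears at 20.5 kHz.
135 kHz mod fs = 9 kHz.
9 kHz ≤ fs/2 = 21 kHz, appears at 9 kHz.
Distinct values: {3 kHz, 8 kHz, 9 kHz, 20.5 kHz}.

3 kHz, 8 kHz, 9 kHz, 20.5 kHz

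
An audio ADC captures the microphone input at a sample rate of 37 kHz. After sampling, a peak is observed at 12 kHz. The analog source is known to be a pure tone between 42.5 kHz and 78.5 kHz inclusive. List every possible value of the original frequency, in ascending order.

Frequencies that alias to 12 kHz are k·fs ± 12 kHz for integer k ≥ 0.
k=0: 12 kHz.
k=1: 25 kHz, 49 kHz.
k=2: 62 kHz, 86 kHz.
k=3: 99 kHz, 123 kHz.
Within [42.5 kHz, 78.5 kHz]: 49 kHz, 62 kHz.

49 kHz, 62 kHz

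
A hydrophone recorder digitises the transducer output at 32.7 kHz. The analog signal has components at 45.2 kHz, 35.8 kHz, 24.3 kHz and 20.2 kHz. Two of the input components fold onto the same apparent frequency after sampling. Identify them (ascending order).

20.2 kHz, 45.2 kHz

fs/2 = 16.35 kHz.
45.2 kHz mod fs = 12.5 kHz.
12.5 kHz ≤ fs/2 = 16.35 kHz, appears at 12.5 kHz.
35.8 kHz mod fs = 3.1 kHz.
3.1 kHz ≤ fs/2 = 16.35 kHz, appears at 3.1 kHz.
24.3 kHz > fs/2 = 16.35 kHz, folds to fs − 24.3 kHz = 8.4 kHz.
20.2 kHz > fs/2 = 16.35 kHz, folds to fs − 20.2 kHz = 12.5 kHz.
20.2 kHz and 45.2 kHz both map to 12.5 kHz.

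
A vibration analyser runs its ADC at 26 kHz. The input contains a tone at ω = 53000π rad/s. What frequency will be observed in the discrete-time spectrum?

ω = 53000π rad/s → f = ω/(2π) = 26500 Hz = 26.5 kHz.
26.5 kHz mod fs = 0.5 kHz.
0.5 kHz ≤ fs/2 = 13 kHz, appears at 0.5 kHz.

0.5 kHz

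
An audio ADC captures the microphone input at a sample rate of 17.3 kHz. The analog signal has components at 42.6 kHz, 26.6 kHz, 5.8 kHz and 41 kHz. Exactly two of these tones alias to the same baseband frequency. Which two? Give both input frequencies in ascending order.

fs/2 = 8.65 kHz.
42.6 kHz mod fs = 8 kHz.
8 kHz ≤ fs/2 = 8.65 kHz, appears at 8 kHz.
26.6 kHz mod fs = 9.3 kHz.
9.3 kHz > fs/2 = 8.65 kHz, folds to fs − 9.3 kHz = 8 kHz.
5.8 kHz ≤ fs/2 = 8.65 kHz, passes unchanged.
41 kHz mod fs = 6.4 kHz.
6.4 kHz ≤ fs/2 = 8.65 kHz, appears at 6.4 kHz.
26.6 kHz and 42.6 kHz both map to 8 kHz.

26.6 kHz, 42.6 kHz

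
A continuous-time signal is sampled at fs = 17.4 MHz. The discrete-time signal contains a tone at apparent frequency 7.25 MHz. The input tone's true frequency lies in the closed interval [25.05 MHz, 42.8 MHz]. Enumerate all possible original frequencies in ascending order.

Frequencies that alias to 7.25 MHz are k·fs ± 7.25 MHz for integer k ≥ 0.
k=0: 7.25 MHz.
k=1: 10.15 MHz, 24.65 MHz.
k=2: 27.55 MHz, 42.05 MHz.
k=3: 44.95 MHz, 59.45 MHz.
Within [25.05 MHz, 42.8 MHz]: 27.55 MHz, 42.05 MHz.

27.55 MHz, 42.05 MHz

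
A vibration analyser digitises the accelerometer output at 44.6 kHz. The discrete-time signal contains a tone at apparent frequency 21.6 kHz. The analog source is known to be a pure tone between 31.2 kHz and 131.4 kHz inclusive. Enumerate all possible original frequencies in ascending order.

66.2 kHz, 67.6 kHz, 110.8 kHz, 112.2 kHz

Frequencies that alias to 21.6 kHz are k·fs ± 21.6 kHz for integer k ≥ 0.
k=0: 21.6 kHz.
k=1: 23 kHz, 66.2 kHz.
k=2: 67.6 kHz, 110.8 kHz.
k=3: 112.2 kHz, 155.4 kHz.
k=4: 156.8 kHz, 200 kHz.
Within [31.2 kHz, 131.4 kHz]: 66.2 kHz, 67.6 kHz, 110.8 kHz, 112.2 kHz.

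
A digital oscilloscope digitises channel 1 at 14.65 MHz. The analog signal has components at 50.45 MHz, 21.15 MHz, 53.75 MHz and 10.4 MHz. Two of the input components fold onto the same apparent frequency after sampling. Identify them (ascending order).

fs/2 = 7.325 MHz.
50.45 MHz mod fs = 6.5 MHz.
6.5 MHz ≤ fs/2 = 7.325 MHz, appears at 6.5 MHz.
21.15 MHz mod fs = 6.5 MHz.
6.5 MHz ≤ fs/2 = 7.325 MHz, appears at 6.5 MHz.
53.75 MHz mod fs = 9.8 MHz.
9.8 MHz > fs/2 = 7.325 MHz, folds to fs − 9.8 MHz = 4.85 MHz.
10.4 MHz > fs/2 = 7.325 MHz, folds to fs − 10.4 MHz = 4.25 MHz.
21.15 MHz and 50.45 MHz both map to 6.5 MHz.

21.15 MHz, 50.45 MHz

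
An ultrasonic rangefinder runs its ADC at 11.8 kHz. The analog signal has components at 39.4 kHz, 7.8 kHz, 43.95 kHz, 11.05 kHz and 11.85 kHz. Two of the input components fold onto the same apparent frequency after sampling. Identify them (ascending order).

7.8 kHz, 39.4 kHz

fs/2 = 5.9 kHz.
39.4 kHz mod fs = 4 kHz.
4 kHz ≤ fs/2 = 5.9 kHz, appears at 4 kHz.
7.8 kHz > fs/2 = 5.9 kHz, folds to fs − 7.8 kHz = 4 kHz.
43.95 kHz mod fs = 8.55 kHz.
8.55 kHz > fs/2 = 5.9 kHz, folds to fs − 8.55 kHz = 3.25 kHz.
11.05 kHz > fs/2 = 5.9 kHz, folds to fs − 11.05 kHz = 0.75 kHz.
11.85 kHz mod fs = 0.05 kHz.
0.05 kHz ≤ fs/2 = 5.9 kHz, appears at 0.05 kHz.
7.8 kHz and 39.4 kHz both map to 4 kHz.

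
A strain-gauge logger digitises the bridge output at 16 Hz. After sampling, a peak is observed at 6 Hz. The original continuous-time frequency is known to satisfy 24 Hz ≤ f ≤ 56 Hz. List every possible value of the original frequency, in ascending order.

Frequencies that alias to 6 Hz are k·fs ± 6 Hz for integer k ≥ 0.
k=0: 6 Hz.
k=1: 10 Hz, 22 Hz.
k=2: 26 Hz, 38 Hz.
k=3: 42 Hz, 54 Hz.
k=4: 58 Hz, 70 Hz.
Within [24 Hz, 56 Hz]: 26 Hz, 38 Hz, 42 Hz, 54 Hz.

26 Hz, 38 Hz, 42 Hz, 54 Hz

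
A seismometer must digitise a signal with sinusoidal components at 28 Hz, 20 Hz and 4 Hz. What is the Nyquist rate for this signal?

56 Hz

Highest-frequency component: 28 Hz.
Nyquist rate = 2 × 28 Hz = 56 Hz.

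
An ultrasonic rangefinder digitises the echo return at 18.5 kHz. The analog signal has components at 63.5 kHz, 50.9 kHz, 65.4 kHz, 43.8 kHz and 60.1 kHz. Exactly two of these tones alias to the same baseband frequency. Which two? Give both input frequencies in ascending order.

50.9 kHz, 60.1 kHz

fs/2 = 9.25 kHz.
63.5 kHz mod fs = 8 kHz.
8 kHz ≤ fs/2 = 9.25 kHz, appears at 8 kHz.
50.9 kHz mod fs = 13.9 kHz.
13.9 kHz > fs/2 = 9.25 kHz, folds to fs − 13.9 kHz = 4.6 kHz.
65.4 kHz mod fs = 9.9 kHz.
9.9 kHz > fs/2 = 9.25 kHz, folds to fs − 9.9 kHz = 8.6 kHz.
43.8 kHz mod fs = 6.8 kHz.
6.8 kHz ≤ fs/2 = 9.25 kHz, appears at 6.8 kHz.
60.1 kHz mod fs = 4.6 kHz.
4.6 kHz ≤ fs/2 = 9.25 kHz, appears at 4.6 kHz.
50.9 kHz and 60.1 kHz both map to 4.6 kHz.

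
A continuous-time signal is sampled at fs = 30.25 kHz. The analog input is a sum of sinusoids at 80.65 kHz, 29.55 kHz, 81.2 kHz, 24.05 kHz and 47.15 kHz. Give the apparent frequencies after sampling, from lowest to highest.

0.7 kHz, 6.2 kHz, 9.55 kHz, 10.1 kHz, 13.35 kHz

fs/2 = 15.125 kHz.
80.65 kHz mod fs = 20.15 kHz.
20.15 kHz > fs/2 = 15.125 kHz, folds to fs − 20.15 kHz = 10.1 kHz.
29.55 kHz > fs/2 = 15.125 kHz, folds to fs − 29.55 kHz = 0.7 kHz.
81.2 kHz mod fs = 20.7 kHz.
20.7 kHz > fs/2 = 15.125 kHz, folds to fs − 20.7 kHz = 9.55 kHz.
24.05 kHz > fs/2 = 15.125 kHz, folds to fs − 24.05 kHz = 6.2 kHz.
47.15 kHz mod fs = 16.9 kHz.
16.9 kHz > fs/2 = 15.125 kHz, folds to fs − 16.9 kHz = 13.35 kHz.
Distinct values: {0.7 kHz, 6.2 kHz, 9.55 kHz, 10.1 kHz, 13.35 kHz}.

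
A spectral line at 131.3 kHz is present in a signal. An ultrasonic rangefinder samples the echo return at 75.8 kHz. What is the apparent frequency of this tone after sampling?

131.3 kHz mod fs = 55.5 kHz.
55.5 kHz > fs/2 = 37.9 kHz, folds to fs − 55.5 kHz = 20.3 kHz.

20.3 kHz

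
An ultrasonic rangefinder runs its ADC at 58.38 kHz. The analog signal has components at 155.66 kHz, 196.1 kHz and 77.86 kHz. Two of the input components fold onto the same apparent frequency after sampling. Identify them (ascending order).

fs/2 = 29.19 kHz.
155.66 kHz mod fs = 38.9 kHz.
38.9 kHz > fs/2 = 29.19 kHz, folds to fs − 38.9 kHz = 19.48 kHz.
196.1 kHz mod fs = 20.96 kHz.
20.96 kHz ≤ fs/2 = 29.19 kHz, appears at 20.96 kHz.
77.86 kHz mod fs = 19.48 kHz.
19.48 kHz ≤ fs/2 = 29.19 kHz, appears at 19.48 kHz.
77.86 kHz and 155.66 kHz both map to 19.48 kHz.

77.86 kHz, 155.66 kHz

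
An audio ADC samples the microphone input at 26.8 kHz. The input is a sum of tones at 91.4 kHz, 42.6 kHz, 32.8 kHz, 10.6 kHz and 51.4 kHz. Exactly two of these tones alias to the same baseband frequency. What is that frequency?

11 kHz

fs/2 = 13.4 kHz.
91.4 kHz mod fs = 11 kHz.
11 kHz ≤ fs/2 = 13.4 kHz, appears at 11 kHz.
42.6 kHz mod fs = 15.8 kHz.
15.8 kHz > fs/2 = 13.4 kHz, folds to fs − 15.8 kHz = 11 kHz.
32.8 kHz mod fs = 6 kHz.
6 kHz ≤ fs/2 = 13.4 kHz, appears at 6 kHz.
10.6 kHz ≤ fs/2 = 13.4 kHz, passes unchanged.
51.4 kHz mod fs = 24.6 kHz.
24.6 kHz > fs/2 = 13.4 kHz, folds to fs − 24.6 kHz = 2.2 kHz.
42.6 kHz and 91.4 kHz both map to 11 kHz.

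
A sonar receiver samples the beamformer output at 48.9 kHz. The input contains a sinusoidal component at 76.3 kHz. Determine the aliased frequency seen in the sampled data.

21.5 kHz

76.3 kHz mod fs = 27.4 kHz.
27.4 kHz > fs/2 = 24.45 kHz, folds to fs − 27.4 kHz = 21.5 kHz.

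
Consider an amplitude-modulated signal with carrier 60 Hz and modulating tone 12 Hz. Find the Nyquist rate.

144 Hz

AM sidebands sit at fc ± fm = 48 Hz and 72 Hz.
Highest-frequency component: 72 Hz.
Nyquist rate = 2 × 72 Hz = 144 Hz.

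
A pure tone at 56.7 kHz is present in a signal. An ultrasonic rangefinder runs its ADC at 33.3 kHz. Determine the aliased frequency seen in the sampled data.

56.7 kHz mod fs = 23.4 kHz.
23.4 kHz > fs/2 = 16.65 kHz, folds to fs − 23.4 kHz = 9.9 kHz.

9.9 kHz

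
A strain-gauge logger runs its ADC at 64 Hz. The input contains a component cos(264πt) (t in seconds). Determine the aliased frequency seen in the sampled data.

4 Hz

ω = 264π rad/s → f = ω/(2π) = 132 Hz.
132 Hz mod fs = 4 Hz.
4 Hz ≤ fs/2 = 32 Hz, appears at 4 Hz.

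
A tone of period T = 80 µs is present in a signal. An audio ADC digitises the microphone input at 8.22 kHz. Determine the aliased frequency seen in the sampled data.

3.94 kHz

T = 80 µs → f = 1/T = 12.5 kHz.
12.5 kHz mod fs = 4.28 kHz.
4.28 kHz > fs/2 = 4.11 kHz, folds to fs − 4.28 kHz = 3.94 kHz.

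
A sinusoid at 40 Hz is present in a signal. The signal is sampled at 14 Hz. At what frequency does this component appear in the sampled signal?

40 Hz mod fs = 12 Hz.
12 Hz > fs/2 = 7 Hz, folds to fs − 12 Hz = 2 Hz.

2 Hz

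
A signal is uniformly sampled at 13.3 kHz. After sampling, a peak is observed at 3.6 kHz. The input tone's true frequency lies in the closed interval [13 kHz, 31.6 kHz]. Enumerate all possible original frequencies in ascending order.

16.9 kHz, 23 kHz, 30.2 kHz

Frequencies that alias to 3.6 kHz are k·fs ± 3.6 kHz for integer k ≥ 0.
k=0: 3.6 kHz.
k=1: 9.7 kHz, 16.9 kHz.
k=2: 23 kHz, 30.2 kHz.
k=3: 36.3 kHz, 43.5 kHz.
Within [13 kHz, 31.6 kHz]: 16.9 kHz, 23 kHz, 30.2 kHz.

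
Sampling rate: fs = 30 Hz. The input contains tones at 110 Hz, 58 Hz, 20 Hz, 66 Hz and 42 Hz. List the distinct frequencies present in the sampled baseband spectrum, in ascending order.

2 Hz, 6 Hz, 10 Hz, 12 Hz

fs/2 = 15 Hz.
110 Hz mod fs = 20 Hz.
20 Hz > fs/2 = 15 Hz, folds to fs − 20 Hz = 10 Hz.
58 Hz mod fs = 28 Hz.
28 Hz > fs/2 = 15 Hz, folds to fs − 28 Hz = 2 Hz.
20 Hz > fs/2 = 15 Hz, folds to fs − 20 Hz = 10 Hz.
66 Hz mod fs = 6 Hz.
6 Hz ≤ fs/2 = 15 Hz, appears at 6 Hz.
42 Hz mod fs = 12 Hz.
12 Hz ≤ fs/2 = 15 Hz, appears at 12 Hz.
Distinct values: {2 Hz, 6 Hz, 10 Hz, 12 Hz}.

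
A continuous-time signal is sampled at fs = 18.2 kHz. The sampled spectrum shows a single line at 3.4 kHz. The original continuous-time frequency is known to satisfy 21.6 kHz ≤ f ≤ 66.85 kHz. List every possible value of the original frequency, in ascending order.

Frequencies that alias to 3.4 kHz are k·fs ± 3.4 kHz for integer k ≥ 0.
k=0: 3.4 kHz.
k=1: 14.8 kHz, 21.6 kHz.
k=2: 33 kHz, 39.8 kHz.
k=3: 51.2 kHz, 58 kHz.
k=4: 69.4 kHz, 76.2 kHz.
Within [21.6 kHz, 66.85 kHz]: 21.6 kHz, 33 kHz, 39.8 kHz, 51.2 kHz, 58 kHz.

21.6 kHz, 33 kHz, 39.8 kHz, 51.2 kHz, 58 kHz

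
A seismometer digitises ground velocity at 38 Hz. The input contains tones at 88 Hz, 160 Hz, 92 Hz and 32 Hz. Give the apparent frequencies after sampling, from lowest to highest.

fs/2 = 19 Hz.
88 Hz mod fs = 12 Hz.
12 Hz ≤ fs/2 = 19 Hz, appears at 12 Hz.
160 Hz mod fs = 8 Hz.
8 Hz ≤ fs/2 = 19 Hz, appears at 8 Hz.
92 Hz mod fs = 16 Hz.
16 Hz ≤ fs/2 = 19 Hz, appears at 16 Hz.
32 Hz > fs/2 = 19 Hz, folds to fs − 32 Hz = 6 Hz.
Distinct values: {6 Hz, 8 Hz, 12 Hz, 16 Hz}.

6 Hz, 8 Hz, 12 Hz, 16 Hz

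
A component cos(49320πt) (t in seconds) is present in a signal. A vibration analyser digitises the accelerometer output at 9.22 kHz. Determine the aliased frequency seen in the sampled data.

ω = 49320π rad/s → f = ω/(2π) = 24660 Hz = 24.66 kHz.
24.66 kHz mod fs = 6.22 kHz.
6.22 kHz > fs/2 = 4.61 kHz, folds to fs − 6.22 kHz = 3 kHz.

3 kHz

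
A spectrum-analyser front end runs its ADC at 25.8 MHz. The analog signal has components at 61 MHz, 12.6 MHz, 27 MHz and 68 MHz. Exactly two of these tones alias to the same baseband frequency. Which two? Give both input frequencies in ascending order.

fs/2 = 12.9 MHz.
61 MHz mod fs = 9.4 MHz.
9.4 MHz ≤ fs/2 = 12.9 MHz, appears at 9.4 MHz.
12.6 MHz ≤ fs/2 = 12.9 MHz, passes unchanged.
27 MHz mod fs = 1.2 MHz.
1.2 MHz ≤ fs/2 = 12.9 MHz, appears at 1.2 MHz.
68 MHz mod fs = 16.4 MHz.
16.4 MHz > fs/2 = 12.9 MHz, folds to fs − 16.4 MHz = 9.4 MHz.
61 MHz and 68 MHz both map to 9.4 MHz.

61 MHz, 68 MHz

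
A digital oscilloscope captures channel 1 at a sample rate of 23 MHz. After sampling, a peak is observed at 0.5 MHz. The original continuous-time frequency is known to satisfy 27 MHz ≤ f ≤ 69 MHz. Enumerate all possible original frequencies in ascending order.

Frequencies that alias to 0.5 MHz are k·fs ± 0.5 MHz for integer k ≥ 0.
k=0: 0.5 MHz.
k=1: 22.5 MHz, 23.5 MHz.
k=2: 45.5 MHz, 46.5 MHz.
k=3: 68.5 MHz, 69.5 MHz.
k=4: 91.5 MHz, 92.5 MHz.
Within [27 MHz, 69 MHz]: 45.5 MHz, 46.5 MHz, 68.5 MHz.

45.5 MHz, 46.5 MHz, 68.5 MHz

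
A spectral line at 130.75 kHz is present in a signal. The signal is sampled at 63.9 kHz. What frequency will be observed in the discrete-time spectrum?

130.75 kHz mod fs = 2.95 kHz.
2.95 kHz ≤ fs/2 = 31.95 kHz, appears at 2.95 kHz.

2.95 kHz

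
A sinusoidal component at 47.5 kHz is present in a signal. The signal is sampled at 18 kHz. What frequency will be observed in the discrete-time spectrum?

6.5 kHz

47.5 kHz mod fs = 11.5 kHz.
11.5 kHz > fs/2 = 9 kHz, folds to fs − 11.5 kHz = 6.5 kHz.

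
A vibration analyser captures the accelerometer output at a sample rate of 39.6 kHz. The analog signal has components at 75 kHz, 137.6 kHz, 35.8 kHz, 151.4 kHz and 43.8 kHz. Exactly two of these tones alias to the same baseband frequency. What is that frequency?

fs/2 = 19.8 kHz.
75 kHz mod fs = 35.4 kHz.
35.4 kHz > fs/2 = 19.8 kHz, folds to fs − 35.4 kHz = 4.2 kHz.
137.6 kHz mod fs = 18.8 kHz.
18.8 kHz ≤ fs/2 = 19.8 kHz, appears at 18.8 kHz.
35.8 kHz > fs/2 = 19.8 kHz, folds to fs − 35.8 kHz = 3.8 kHz.
151.4 kHz mod fs = 32.6 kHz.
32.6 kHz > fs/2 = 19.8 kHz, folds to fs − 32.6 kHz = 7 kHz.
43.8 kHz mod fs = 4.2 kHz.
4.2 kHz ≤ fs/2 = 19.8 kHz, appears at 4.2 kHz.
43.8 kHz and 75 kHz both map to 4.2 kHz.

4.2 kHz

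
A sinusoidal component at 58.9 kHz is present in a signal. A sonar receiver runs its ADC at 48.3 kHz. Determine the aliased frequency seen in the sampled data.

10.6 kHz

58.9 kHz mod fs = 10.6 kHz.
10.6 kHz ≤ fs/2 = 24.15 kHz, appears at 10.6 kHz.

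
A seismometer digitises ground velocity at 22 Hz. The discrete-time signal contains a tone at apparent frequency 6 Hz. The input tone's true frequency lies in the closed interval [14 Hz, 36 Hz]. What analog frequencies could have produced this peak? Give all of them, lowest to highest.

Frequencies that alias to 6 Hz are k·fs ± 6 Hz for integer k ≥ 0.
k=0: 6 Hz.
k=1: 16 Hz, 28 Hz.
k=2: 38 Hz, 50 Hz.
Within [14 Hz, 36 Hz]: 16 Hz, 28 Hz.

16 Hz, 28 Hz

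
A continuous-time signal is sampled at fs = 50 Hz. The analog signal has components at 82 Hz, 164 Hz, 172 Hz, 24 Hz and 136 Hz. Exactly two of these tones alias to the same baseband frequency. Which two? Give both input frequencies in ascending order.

136 Hz, 164 Hz

fs/2 = 25 Hz.
82 Hz mod fs = 32 Hz.
32 Hz > fs/2 = 25 Hz, folds to fs − 32 Hz = 18 Hz.
164 Hz mod fs = 14 Hz.
14 Hz ≤ fs/2 = 25 Hz, appears at 14 Hz.
172 Hz mod fs = 22 Hz.
22 Hz ≤ fs/2 = 25 Hz, appears at 22 Hz.
24 Hz ≤ fs/2 = 25 Hz, passes unchanged.
136 Hz mod fs = 36 Hz.
36 Hz > fs/2 = 25 Hz, folds to fs − 36 Hz = 14 Hz.
136 Hz and 164 Hz both map to 14 Hz.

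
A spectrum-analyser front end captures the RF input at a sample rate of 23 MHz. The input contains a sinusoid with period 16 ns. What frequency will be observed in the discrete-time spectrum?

T = 16 ns → f = 1/T = 62.5 MHz.
62.5 MHz mod fs = 16.5 MHz.
16.5 MHz > fs/2 = 11.5 MHz, folds to fs − 16.5 MHz = 6.5 MHz.

6.5 MHz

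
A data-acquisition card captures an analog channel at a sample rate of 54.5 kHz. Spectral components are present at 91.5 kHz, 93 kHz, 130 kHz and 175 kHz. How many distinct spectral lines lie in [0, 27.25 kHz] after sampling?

4

fs/2 = 27.25 kHz.
91.5 kHz mod fs = 37 kHz.
37 kHz > fs/2 = 27.25 kHz, folds to fs − 37 kHz = 17.5 kHz.
93 kHz mod fs = 38.5 kHz.
38.5 kHz > fs/2 = 27.25 kHz, folds to fs − 38.5 kHz = 16 kHz.
130 kHz mod fs = 21 kHz.
21 kHz ≤ fs/2 = 27.25 kHz, appears at 21 kHz.
175 kHz mod fs = 11.5 kHz.
11.5 kHz ≤ fs/2 = 27.25 kHz, appears at 11.5 kHz.
Distinct values: {11.5 kHz, 16 kHz, 17.5 kHz, 21 kHz} → 4.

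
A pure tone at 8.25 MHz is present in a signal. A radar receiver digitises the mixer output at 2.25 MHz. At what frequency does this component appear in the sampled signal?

8.25 MHz mod fs = 1.5 MHz.
1.5 MHz > fs/2 = 1.125 MHz, folds to fs − 1.5 MHz = 0.75 MHz.

0.75 MHz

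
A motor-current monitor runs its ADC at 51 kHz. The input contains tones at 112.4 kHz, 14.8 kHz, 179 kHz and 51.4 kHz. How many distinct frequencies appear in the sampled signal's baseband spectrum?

4

fs/2 = 25.5 kHz.
112.4 kHz mod fs = 10.4 kHz.
10.4 kHz ≤ fs/2 = 25.5 kHz, appears at 10.4 kHz.
14.8 kHz ≤ fs/2 = 25.5 kHz, passes unchanged.
179 kHz mod fs = 26 kHz.
26 kHz > fs/2 = 25.5 kHz, folds to fs − 26 kHz = 25 kHz.
51.4 kHz mod fs = 0.4 kHz.
0.4 kHz ≤ fs/2 = 25.5 kHz, appears at 0.4 kHz.
Distinct values: {0.4 kHz, 10.4 kHz, 14.8 kHz, 25 kHz} → 4.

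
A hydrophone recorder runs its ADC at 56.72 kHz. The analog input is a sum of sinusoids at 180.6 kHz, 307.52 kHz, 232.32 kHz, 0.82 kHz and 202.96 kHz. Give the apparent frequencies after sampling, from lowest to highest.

0.82 kHz, 5.44 kHz, 10.44 kHz, 23.92 kHz

fs/2 = 28.36 kHz.
180.6 kHz mod fs = 10.44 kHz.
10.44 kHz ≤ fs/2 = 28.36 kHz, appears at 10.44 kHz.
307.52 kHz mod fs = 23.92 kHz.
23.92 kHz ≤ fs/2 = 28.36 kHz, appears at 23.92 kHz.
232.32 kHz mod fs = 5.44 kHz.
5.44 kHz ≤ fs/2 = 28.36 kHz, appears at 5.44 kHz.
0.82 kHz ≤ fs/2 = 28.36 kHz, passes unchanged.
202.96 kHz mod fs = 32.8 kHz.
32.8 kHz > fs/2 = 28.36 kHz, folds to fs − 32.8 kHz = 23.92 kHz.
Distinct values: {0.82 kHz, 5.44 kHz, 10.44 kHz, 23.92 kHz}.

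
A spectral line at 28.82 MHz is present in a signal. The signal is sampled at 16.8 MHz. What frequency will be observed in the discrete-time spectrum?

4.78 MHz

28.82 MHz mod fs = 12.02 MHz.
12.02 MHz > fs/2 = 8.4 MHz, folds to fs − 12.02 MHz = 4.78 MHz.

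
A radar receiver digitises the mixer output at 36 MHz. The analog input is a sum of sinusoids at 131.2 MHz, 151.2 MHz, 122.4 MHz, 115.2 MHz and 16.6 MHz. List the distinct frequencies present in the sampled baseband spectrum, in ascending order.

7.2 MHz, 12.8 MHz, 14.4 MHz, 16.6 MHz

fs/2 = 18 MHz.
131.2 MHz mod fs = 23.2 MHz.
23.2 MHz > fs/2 = 18 MHz, folds to fs − 23.2 MHz = 12.8 MHz.
151.2 MHz mod fs = 7.2 MHz.
7.2 MHz ≤ fs/2 = 18 MHz, appears at 7.2 MHz.
122.4 MHz mod fs = 14.4 MHz.
14.4 MHz ≤ fs/2 = 18 MHz, appears at 14.4 MHz.
115.2 MHz mod fs = 7.2 MHz.
7.2 MHz ≤ fs/2 = 18 MHz, appears at 7.2 MHz.
16.6 MHz ≤ fs/2 = 18 MHz, passes unchanged.
Distinct values: {7.2 MHz, 12.8 MHz, 14.4 MHz, 16.6 MHz}.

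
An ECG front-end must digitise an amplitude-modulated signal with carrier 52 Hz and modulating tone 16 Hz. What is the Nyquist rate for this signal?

AM sidebands sit at fc ± fm = 36 Hz and 68 Hz.
Highest-frequency component: 68 Hz.
Nyquist rate = 2 × 68 Hz = 136 Hz.

136 Hz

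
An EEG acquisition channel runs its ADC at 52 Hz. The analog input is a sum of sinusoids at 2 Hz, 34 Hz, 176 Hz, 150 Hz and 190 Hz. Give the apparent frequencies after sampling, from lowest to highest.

fs/2 = 26 Hz.
2 Hz ≤ fs/2 = 26 Hz, passes unchanged.
34 Hz > fs/2 = 26 Hz, folds to fs − 34 Hz = 18 Hz.
176 Hz mod fs = 20 Hz.
20 Hz ≤ fs/2 = 26 Hz, appears at 20 Hz.
150 Hz mod fs = 46 Hz.
46 Hz > fs/2 = 26 Hz, folds to fs − 46 Hz = 6 Hz.
190 Hz mod fs = 34 Hz.
34 Hz > fs/2 = 26 Hz, folds to fs − 34 Hz = 18 Hz.
Distinct values: {2 Hz, 6 Hz, 18 Hz, 20 Hz}.

2 Hz, 6 Hz, 18 Hz, 20 Hz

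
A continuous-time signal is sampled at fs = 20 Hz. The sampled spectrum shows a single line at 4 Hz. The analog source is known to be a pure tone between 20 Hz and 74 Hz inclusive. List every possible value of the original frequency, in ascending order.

Frequencies that alias to 4 Hz are k·fs ± 4 Hz for integer k ≥ 0.
k=0: 4 Hz.
k=1: 16 Hz, 24 Hz.
k=2: 36 Hz, 44 Hz.
k=3: 56 Hz, 64 Hz.
k=4: 76 Hz, 84 Hz.
Within [20 Hz, 74 Hz]: 24 Hz, 36 Hz, 44 Hz, 56 Hz, 64 Hz.

24 Hz, 36 Hz, 44 Hz, 56 Hz, 64 Hz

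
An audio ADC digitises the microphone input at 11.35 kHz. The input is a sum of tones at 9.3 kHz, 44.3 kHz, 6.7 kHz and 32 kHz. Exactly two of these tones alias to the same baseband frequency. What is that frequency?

fs/2 = 5.675 kHz.
9.3 kHz > fs/2 = 5.675 kHz, folds to fs − 9.3 kHz = 2.05 kHz.
44.3 kHz mod fs = 10.25 kHz.
10.25 kHz > fs/2 = 5.675 kHz, folds to fs − 10.25 kHz = 1.1 kHz.
6.7 kHz > fs/2 = 5.675 kHz, folds to fs − 6.7 kHz = 4.65 kHz.
32 kHz mod fs = 9.3 kHz.
9.3 kHz > fs/2 = 5.675 kHz, folds to fs − 9.3 kHz = 2.05 kHz.
9.3 kHz and 32 kHz both map to 2.05 kHz.

2.05 kHz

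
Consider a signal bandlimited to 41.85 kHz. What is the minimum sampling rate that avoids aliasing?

Nyquist rate = 2 × 41.85 kHz = 83.7 kHz.

83.7 kHz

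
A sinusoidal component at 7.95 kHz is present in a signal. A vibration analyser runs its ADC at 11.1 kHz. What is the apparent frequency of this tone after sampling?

3.15 kHz

7.95 kHz > fs/2 = 5.55 kHz, folds to fs − 7.95 kHz = 3.15 kHz.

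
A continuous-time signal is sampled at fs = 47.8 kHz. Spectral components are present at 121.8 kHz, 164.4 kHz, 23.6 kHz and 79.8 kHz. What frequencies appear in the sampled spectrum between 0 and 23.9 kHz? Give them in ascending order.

fs/2 = 23.9 kHz.
121.8 kHz mod fs = 26.2 kHz.
26.2 kHz > fs/2 = 23.9 kHz, folds to fs − 26.2 kHz = 21.6 kHz.
164.4 kHz mod fs = 21 kHz.
21 kHz ≤ fs/2 = 23.9 kHz, appears at 21 kHz.
23.6 kHz ≤ fs/2 = 23.9 kHz, passes unchanged.
79.8 kHz mod fs = 32 kHz.
32 kHz > fs/2 = 23.9 kHz, folds to fs − 32 kHz = 15.8 kHz.
Distinct values: {15.8 kHz, 21 kHz, 21.6 kHz, 23.6 kHz}.

15.8 kHz, 21 kHz, 21.6 kHz, 23.6 kHz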